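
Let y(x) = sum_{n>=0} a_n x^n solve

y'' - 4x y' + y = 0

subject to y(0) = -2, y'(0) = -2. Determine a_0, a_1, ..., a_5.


Ansatz: y(x) = sum_{n>=0} a_n x^n, so y'(x) = sum_{n>=1} n a_n x^(n-1) and y''(x) = sum_{n>=2} n(n-1) a_n x^(n-2).
Substitute into P(x) y'' + Q(x) y' + R(x) y = 0 with P(x) = 1, Q(x) = -4x, R(x) = 1, and match powers of x.
Initial conditions: a_0 = -2, a_1 = -2.
Setting the coefficient of each power of x to zero and solving order by order (substituting the coefficients already found):
  x^0: 2 a_2 + a_0 = 0  ->  2 a_2 = -a_0 = 2  ->  a_2 = 1
  x^1: 6 a_3 - 3 a_1 = 0  ->  6 a_3 = 3 a_1 = -6  ->  a_3 = -1
  x^2: 12 a_4 - 7 a_2 = 0  ->  12 a_4 = 7 a_2 = 7  ->  a_4 = 7/12
  x^3: 20 a_5 - 11 a_3 = 0  ->  20 a_5 = 11 a_3 = -11  ->  a_5 = -11/20
Truncated series: y(x) = -2 - 2 x + x^2 - x^3 + (7/12) x^4 - (11/20) x^5 + O(x^6).

a_0 = -2; a_1 = -2; a_2 = 1; a_3 = -1; a_4 = 7/12; a_5 = -11/20


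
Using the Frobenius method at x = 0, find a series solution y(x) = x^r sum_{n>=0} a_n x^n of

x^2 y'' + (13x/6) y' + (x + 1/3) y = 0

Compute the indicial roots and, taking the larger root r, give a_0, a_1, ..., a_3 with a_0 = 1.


Write in Frobenius form y'' + (p(x)/x) y' + (q(x)/x^2) y = 0:
  p(x) = 13/6,  q(x) = x + 1/3.
Indicial equation: r(r-1) + (13/6) r + (1/3) = 0 -> roots r_1 = -1/2, r_2 = -2/3.
Take r = r_1 = -1/2. Let y(x) = x^r sum_{n>=0} a_n x^n with a_0 = 1.
Substitute y = x^r sum a_n x^n and match x^{r+n}. The recurrence is
  D(n) a_n + 1 a_{n-1} = 0,  where D(n) = (r+n)(r+n-1) + (13/6)(r+n) + (1/3).
  a_n = -1 / D(n) * a_{n-1}.
Since the indicial polynomial factors as (r - r_1)(r - r_2), D(n) = (r_1 + n - r_1)(r_1 + n - r_2) = n(n + 1/6).
Evaluating step by step (a_0 = 1):
  n = 1: D(1) = 1(1 + 1/6) = 7/6; numerator = -1(1) = -1; a_1 = (-1)/(7/6) = -6/7
  n = 2: D(2) = 2(2 + 1/6) = 13/3; numerator = -1(-6/7) = 6/7; a_2 = (6/7)/(13/3) = 18/91
  n = 3: D(3) = 3(3 + 1/6) = 19/2; numerator = -1(18/91) = -18/91; a_3 = (-18/91)/(19/2) = -36/1729

r = -1/2; a_0 = 1; a_1 = -6/7; a_2 = 18/91; a_3 = -36/1729


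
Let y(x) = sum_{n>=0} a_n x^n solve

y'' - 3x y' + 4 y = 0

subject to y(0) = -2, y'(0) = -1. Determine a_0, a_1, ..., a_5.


Ansatz: y(x) = sum_{n>=0} a_n x^n, so y'(x) = sum_{n>=1} n a_n x^(n-1) and y''(x) = sum_{n>=2} n(n-1) a_n x^(n-2).
Substitute into P(x) y'' + Q(x) y' + R(x) y = 0 with P(x) = 1, Q(x) = -3x, R(x) = 4, and match powers of x.
Initial conditions: a_0 = -2, a_1 = -1.
Setting the coefficient of each power of x to zero and solving order by order (substituting the coefficients already found):
  x^0: 2 a_2 + 4 a_0 = 0  ->  2 a_2 = -4 a_0 = 8  ->  a_2 = 4
  x^1: 6 a_3 + a_1 = 0  ->  6 a_3 = -a_1 = 1  ->  a_3 = 1/6
  x^2: 12 a_4 - 2 a_2 = 0  ->  12 a_4 = 2 a_2 = 8  ->  a_4 = 2/3
  x^3: 20 a_5 - 5 a_3 = 0  ->  20 a_5 = 5 a_3 = 5/6  ->  a_5 = 1/24
Truncated series: y(x) = -2 - x + 4 x^2 + (1/6) x^3 + (2/3) x^4 + (1/24) x^5 + O(x^6).

a_0 = -2; a_1 = -1; a_2 = 4; a_3 = 1/6; a_4 = 2/3; a_5 = 1/24


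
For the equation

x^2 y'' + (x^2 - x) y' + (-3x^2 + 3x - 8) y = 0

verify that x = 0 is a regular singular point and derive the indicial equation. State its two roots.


Divide by x^2 to reach normal form y'' + P_1(x) y' + P_2(x) y = 0 with P_1(x) = 1 - 1/x and P_2(x) = -3 + 3/x - 8/x^2.
x = 0 is a singular point because the y'-coefficient 1 - 1/x has a pole at x = 0 and the y-coefficient -3 + 3/x - 8/x^2 has a pole at x = 0.
It is a regular singular point because x P_1(x) = p(x) = x - 1 and x^2 P_2(x) = q(x) = -3x^2 + 3x - 8 are polynomials, hence analytic at x = 0.
p(0) = -1,  q(0) = -8.
Indicial equation: r(r-1) + p(0) r + q(0) = 0, i.e. r^2 + (p(0) - 1) r + q(0) = 0, i.e. r^2 - 2 r - 8 = 0.
Discriminant: (-2)^2 - 4(-8) = 36, so r = (2 ± 6)/2.
Solving: r_1 = 4, r_2 = -2.

indicial: r^2 - 2 r - 8 = 0; roots r_1 = 4, r_2 = -2


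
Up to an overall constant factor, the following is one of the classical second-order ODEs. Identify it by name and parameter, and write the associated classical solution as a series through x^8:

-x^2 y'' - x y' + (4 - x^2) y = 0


All three coefficients share the factor -1; dividing through by -1 gives  x^2 y'' + x y' + (x^2 - 4) y = 0.
This matches the Bessel equation x^2 y'' + x y' + (x^2 - nu^2) y = 0 with nu^2 = 4, so nu = 2; the solution bounded at x = 0 is J_2(x).
Frobenius at x = 0: indicial roots ±nu; for r = nu the recurrence k(k + 2nu) c_k = -c_{k-2} gives the standard series J_nu(x) = sum_{k>=0} (-1)^k / (k! (k+nu)!) (x/2)^(2k+nu). Evaluate the first 4 terms:
  k = 0: (-1)^0 / (0! * 2! * 2^2) x^2 = 1/(1*2*4) x^2 = (1/8) x^2
  k = 1: (-1)^1 / (1! * 3! * 2^4) x^4 = -1/(1*6*16) x^4 = (-1/96) x^4
  k = 2: (-1)^2 / (2! * 4! * 2^6) x^6 = 1/(2*24*64) x^6 = (1/3072) x^6
  k = 3: (-1)^3 / (3! * 5! * 2^8) x^8 = -1/(6*120*256) x^8 = (-1/184320) x^8
Hence J_2(x) = -x^8/184320 + x^6/3072 - x^4/96 + x^2/8 + ....

J_2(x); series = -x^8/184320 + x^6/3072 - x^4/96 + x^2/8


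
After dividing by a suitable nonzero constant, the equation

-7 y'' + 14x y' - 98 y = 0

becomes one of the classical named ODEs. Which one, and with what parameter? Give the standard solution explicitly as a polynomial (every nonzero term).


All three coefficients share the factor -7; dividing through by -7 gives  y'' - 2x y' + 14 y = 0.
This matches the Hermite equation y'' - 2x y' + 2n y = 0 with 2n = 14, so n = 7; the polynomial solution is H_7(x).
With y = sum_k a_k x^k, matching x^k gives (k+2)(k+1) a_{k+2} = 2(k - n) a_k = 2(k - 7) a_k. The right side vanishes at k = 7, so the series with the parity of 7 terminates at degree 7.
Standard normalization: leading coefficient of H_n is 2^n, so a_7 = 2^7 = 128. Work downward with a_k = (k+1)(k+2) a_{k+2} / (2(k - n)):
  a_5 = (6)(7)(128) / (2(5 - 7)) = 5376/(-4) = -1344
  a_3 = (4)(5)(-1344) / (2(3 - 7)) = -26880/(-8) = 3360
  a_1 = (2)(3)(3360) / (2(1 - 7)) = 20160/(-12) = -1680
Hence H_7(x) = 128 x^7 - 1344 x^5 + 3360 x^3 - 1680 x.

H_7(x); series = 128 x^7 - 1344 x^5 + 3360 x^3 - 1680 x


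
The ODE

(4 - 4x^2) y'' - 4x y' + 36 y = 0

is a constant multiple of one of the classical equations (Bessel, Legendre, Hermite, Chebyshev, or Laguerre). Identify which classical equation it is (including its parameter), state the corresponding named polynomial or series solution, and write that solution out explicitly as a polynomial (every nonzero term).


All three coefficients share the factor 4; dividing through by 4 gives  (1 - x^2) y'' - x y' + 9 y = 0.
This matches the Chebyshev equation (1 - x^2) y'' - x y' + n^2 y = 0 (note the -x y' term, not -2x y') with n^2 = 9, so n = 3; the polynomial solution is T_3(x).
With y = sum_k a_k x^k, matching x^k gives (k+2)(k+1) a_{k+2} = (k^2 - n^2) a_k = (k - 3)(k + 3) a_k. The right side vanishes at k = 3, so the series with the parity of 3 terminates at degree 3.
Standard normalization: leading coefficient of T_n is 2^(n-1), so a_3 = 2^2 = 4. Work downward with a_k = (k+1)(k+2) a_{k+2} / ((k - 3)(k + 3)):
  a_1 = (2)(3)(4) / ((1 - 3)(1 + 3)) = 24/(-8) = -3
Hence T_3(x) = 4 x^3 - 3 x.

T_3(x); series = 4 x^3 - 3 x


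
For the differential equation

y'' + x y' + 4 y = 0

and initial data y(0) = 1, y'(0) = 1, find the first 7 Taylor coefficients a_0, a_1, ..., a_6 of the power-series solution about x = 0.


Ansatz: y(x) = sum_{n>=0} a_n x^n, so y'(x) = sum_{n>=1} n a_n x^(n-1) and y''(x) = sum_{n>=2} n(n-1) a_n x^(n-2).
Substitute into P(x) y'' + Q(x) y' + R(x) y = 0 with P(x) = 1, Q(x) = x, R(x) = 4, and match powers of x.
Initial conditions: a_0 = 1, a_1 = 1.
Setting the coefficient of each power of x to zero and solving order by order (substituting the coefficients already found):
  x^0: 2 a_2 + 4 a_0 = 0  ->  2 a_2 = -4 a_0 = -4  ->  a_2 = -2
  x^1: 6 a_3 + 5 a_1 = 0  ->  6 a_3 = -5 a_1 = -5  ->  a_3 = -5/6
  x^2: 12 a_4 + 6 a_2 = 0  ->  12 a_4 = -6 a_2 = 12  ->  a_4 = 1
  x^3: 20 a_5 + 7 a_3 = 0  ->  20 a_5 = -7 a_3 = 35/6  ->  a_5 = 7/24
  x^4: 30 a_6 + 8 a_4 = 0  ->  30 a_6 = -8 a_4 = -8  ->  a_6 = -4/15
Truncated series: y(x) = 1 + x - 2 x^2 - (5/6) x^3 + x^4 + (7/24) x^5 - (4/15) x^6 + O(x^7).

a_0 = 1; a_1 = 1; a_2 = -2; a_3 = -5/6; a_4 = 1; a_5 = 7/24; a_6 = -4/15


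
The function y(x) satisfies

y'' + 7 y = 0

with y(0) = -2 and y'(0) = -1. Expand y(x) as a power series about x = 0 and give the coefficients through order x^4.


Ansatz: y(x) = sum_{n>=0} a_n x^n, so y'(x) = sum_{n>=1} n a_n x^(n-1) and y''(x) = sum_{n>=2} n(n-1) a_n x^(n-2).
Substitute into P(x) y'' + Q(x) y' + R(x) y = 0 with P(x) = 1, Q(x) = 0, R(x) = 7, and match powers of x.
Initial conditions: a_0 = -2, a_1 = -1.
Setting the coefficient of each power of x to zero and solving order by order (substituting the coefficients already found):
  x^0: 2 a_2 + 7 a_0 = 0  ->  2 a_2 = -7 a_0 = 14  ->  a_2 = 7
  x^1: 6 a_3 + 7 a_1 = 0  ->  6 a_3 = -7 a_1 = 7  ->  a_3 = 7/6
  x^2: 12 a_4 + 7 a_2 = 0  ->  12 a_4 = -7 a_2 = -49  ->  a_4 = -49/12
Truncated series: y(x) = -2 - x + 7 x^2 + (7/6) x^3 - (49/12) x^4 + O(x^5).

a_0 = -2; a_1 = -1; a_2 = 7; a_3 = 7/6; a_4 = -49/12


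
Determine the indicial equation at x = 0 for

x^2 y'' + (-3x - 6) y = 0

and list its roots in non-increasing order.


Divide by x^2 to reach normal form y'' + P_1(x) y' + P_2(x) y = 0 with P_1(x) = 0 and P_2(x) = -3/x - 6/x^2.
x = 0 is a singular point because the y-coefficient -3/x - 6/x^2 has a pole at x = 0.
It is a regular singular point because x P_1(x) = p(x) = 0 and x^2 P_2(x) = q(x) = -3x - 6 are polynomials, hence analytic at x = 0.
p(0) = 0,  q(0) = -6.
Indicial equation: r(r-1) + p(0) r + q(0) = 0, i.e. r^2 + (p(0) - 1) r + q(0) = 0, i.e. r^2 - 1 r - 6 = 0.
Discriminant: (-1)^2 - 4(-6) = 25, so r = (1 ± 5)/2.
Solving: r_1 = 3, r_2 = -2.

indicial: r^2 - 1 r - 6 = 0; roots r_1 = 3, r_2 = -2


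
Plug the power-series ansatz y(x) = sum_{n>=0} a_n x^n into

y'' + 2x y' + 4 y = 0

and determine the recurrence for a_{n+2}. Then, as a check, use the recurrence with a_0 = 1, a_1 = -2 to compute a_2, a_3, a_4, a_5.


Substitute y = sum_n a_n x^n.
y''(x) has coefficient (n+2)(n+1) a_{n+2} at x^n;
2 x y'(x) has coefficient 2 n a_n at x^n (shift);
4 y(x) has coefficient 4 a_n at x^n.
Matching x^n: (n+2)(n+1) a_{n+2} + (2n + 4) a_n = 0.
Thus a_{n+2} = (-2n - 4) / ((n+1)(n+2)) * a_n.

Check with a_0 = 1, a_1 = -2 (apply the recurrence for n = 0, 1, 2, 3): a_0 = 1, a_1 = -2, a_2 = -2, a_3 = 2, a_4 = 4/3, a_5 = -1.

a_(n+2) = (-2n - 4) / ((n+1)(n+2)) * a_n; check: a_0 = 1, a_1 = -2, a_2 = -2, a_3 = 2, a_4 = 4/3, a_5 = -1


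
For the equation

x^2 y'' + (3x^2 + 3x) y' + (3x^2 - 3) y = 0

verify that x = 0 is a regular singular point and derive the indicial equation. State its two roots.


Divide by x^2 to reach normal form y'' + P_1(x) y' + P_2(x) y = 0 with P_1(x) = 3 + 3/x and P_2(x) = 3 - 3/x^2.
x = 0 is a singular point because the y'-coefficient 3 + 3/x has a pole at x = 0 and the y-coefficient 3 - 3/x^2 has a pole at x = 0.
It is a regular singular point because x P_1(x) = p(x) = 3x + 3 and x^2 P_2(x) = q(x) = 3x^2 - 3 are polynomials, hence analytic at x = 0.
p(0) = 3,  q(0) = -3.
Indicial equation: r(r-1) + p(0) r + q(0) = 0, i.e. r^2 + (p(0) - 1) r + q(0) = 0, i.e. r^2 + 2 r - 3 = 0.
Discriminant: (2)^2 - 4(-3) = 16, so r = (-2 ± 4)/2.
Solving: r_1 = 1, r_2 = -3.

indicial: r^2 + 2 r - 3 = 0; roots r_1 = 1, r_2 = -3


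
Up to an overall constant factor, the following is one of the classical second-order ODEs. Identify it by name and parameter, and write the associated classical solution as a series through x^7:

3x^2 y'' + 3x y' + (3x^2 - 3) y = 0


All three coefficients share the factor 3; dividing through by 3 gives  x^2 y'' + x y' + (x^2 - 1) y = 0.
This matches the Bessel equation x^2 y'' + x y' + (x^2 - nu^2) y = 0 with nu^2 = 1, so nu = 1; the solution bounded at x = 0 is J_1(x).
Frobenius at x = 0: indicial roots ±nu; for r = nu the recurrence k(k + 2nu) c_k = -c_{k-2} gives the standard series J_nu(x) = sum_{k>=0} (-1)^k / (k! (k+nu)!) (x/2)^(2k+nu). Evaluate the first 4 terms:
  k = 0: (-1)^0 / (0! * 1! * 2^1) x^1 = 1/(1*1*2) x^1 = (1/2) x^1
  k = 1: (-1)^1 / (1! * 2! * 2^3) x^3 = -1/(1*2*8) x^3 = (-1/16) x^3
  k = 2: (-1)^2 / (2! * 3! * 2^5) x^5 = 1/(2*6*32) x^5 = (1/384) x^5
  k = 3: (-1)^3 / (3! * 4! * 2^7) x^7 = -1/(6*24*128) x^7 = (-1/18432) x^7
Hence J_1(x) = -x^7/18432 + x^5/384 - x^3/16 + x/2 + ....

J_1(x); series = -x^7/18432 + x^5/384 - x^3/16 + x/2


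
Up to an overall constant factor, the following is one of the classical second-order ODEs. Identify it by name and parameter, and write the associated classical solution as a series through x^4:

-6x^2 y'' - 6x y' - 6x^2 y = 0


All three coefficients share the factor -6; dividing through by -6 gives  x^2 y'' + x y' + x^2 y = 0.
This matches the Bessel equation x^2 y'' + x y' + (x^2 - nu^2) y = 0 with nu^2 = 0, so nu = 0; the solution bounded at x = 0 is J_0(x).
Frobenius at x = 0: indicial roots ±nu; for r = nu the recurrence k(k + 2nu) c_k = -c_{k-2} gives the standard series J_nu(x) = sum_{k>=0} (-1)^k / (k! (k+nu)!) (x/2)^(2k+nu). Evaluate the first 3 terms:
  k = 0: (-1)^0 / (0! * 0! * 2^0) x^0 = 1/(1*1*1) x^0 = (1) x^0
  k = 1: (-1)^1 / (1! * 1! * 2^2) x^2 = -1/(1*1*4) x^2 = (-1/4) x^2
  k = 2: (-1)^2 / (2! * 2! * 2^4) x^4 = 1/(2*2*16) x^4 = (1/64) x^4
Hence J_0(x) = x^4/64 - x^2/4 + 1 + ....

J_0(x); series = x^4/64 - x^2/4 + 1


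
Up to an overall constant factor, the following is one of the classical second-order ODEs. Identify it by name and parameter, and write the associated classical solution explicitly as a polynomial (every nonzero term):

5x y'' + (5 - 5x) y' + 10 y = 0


All three coefficients share the factor 5; dividing through by 5 gives  x y'' + (1 - x) y' + 2 y = 0.
This matches the Laguerre equation x y'' + (1 - x) y' + n y = 0 with n = 2; the polynomial solution is L_2(x).
With y = sum_k a_k x^k, matching x^k gives (k+1)k a_{k+1} + (k+1) a_{k+1} - k a_k + n a_k = 0, i.e. (k+1)^2 a_{k+1} = (k - n) a_k = (k - 2) a_k. The right side vanishes at k = 2, so the series terminates at degree 2.
Standard normalization L_n(0) = 1 gives a_0 = 1. Work upward with a_{k+1} = (k - 2) a_k / (k+1)^2:
  a_1 = (0 - 2)(1) / 1^2 = -2/1 = -2
  a_2 = (1 - 2)(-2) / 2^2 = 2/4 = 1/2
Hence L_2(x) = x^2/2 - 2 x + 1.

L_2(x); series = x^2/2 - 2 x + 1


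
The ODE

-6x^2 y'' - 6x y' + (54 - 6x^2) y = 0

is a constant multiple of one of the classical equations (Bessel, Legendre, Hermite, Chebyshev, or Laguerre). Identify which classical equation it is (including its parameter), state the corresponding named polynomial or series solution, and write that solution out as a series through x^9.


All three coefficients share the factor -6; dividing through by -6 gives  x^2 y'' + x y' + (x^2 - 9) y = 0.
This matches the Bessel equation x^2 y'' + x y' + (x^2 - nu^2) y = 0 with nu^2 = 9, so nu = 3; the solution bounded at x = 0 is J_3(x).
Frobenius at x = 0: indicial roots ±nu; for r = nu the recurrence k(k + 2nu) c_k = -c_{k-2} gives the standard series J_nu(x) = sum_{k>=0} (-1)^k / (k! (k+nu)!) (x/2)^(2k+nu). Evaluate the first 4 terms:
  k = 0: (-1)^0 / (0! * 3! * 2^3) x^3 = 1/(1*6*8) x^3 = (1/48) x^3
  k = 1: (-1)^1 / (1! * 4! * 2^5) x^5 = -1/(1*24*32) x^5 = (-1/768) x^5
  k = 2: (-1)^2 / (2! * 5! * 2^7) x^7 = 1/(2*120*128) x^7 = (1/30720) x^7
  k = 3: (-1)^3 / (3! * 6! * 2^9) x^9 = -1/(6*720*512) x^9 = (-1/2211840) x^9
Hence J_3(x) = -x^9/2211840 + x^7/30720 - x^5/768 + x^3/48 + ....

J_3(x); series = -x^9/2211840 + x^7/30720 - x^5/768 + x^3/48


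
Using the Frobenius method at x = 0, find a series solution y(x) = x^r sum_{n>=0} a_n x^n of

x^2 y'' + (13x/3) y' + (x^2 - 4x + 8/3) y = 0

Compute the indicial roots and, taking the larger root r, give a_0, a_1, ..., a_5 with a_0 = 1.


Write in Frobenius form y'' + (p(x)/x) y' + (q(x)/x^2) y = 0:
  p(x) = 13/3,  q(x) = x^2 - 4x + 8/3.
Indicial equation: r(r-1) + (13/3) r + (8/3) = 0 -> roots r_1 = -4/3, r_2 = -2.
Take r = r_1 = -4/3. Let y(x) = x^r sum_{n>=0} a_n x^n with a_0 = 1.
Substitute y = x^r sum a_n x^n and match x^{r+n}. The recurrence is
  D(n) a_n - 4 a_{n-1} + 1 a_{n-2} = 0,  where D(n) = (r+n)(r+n-1) + (13/3)(r+n) + (8/3).
  a_n = [4 a_{n-1} - 1 a_{n-2}] / D(n).
Since the indicial polynomial factors as (r - r_1)(r - r_2), D(n) = (r_1 + n - r_1)(r_1 + n - r_2) = n(n + 2/3).
Evaluating step by step (a_0 = 1):
  n = 1: D(1) = 1(1 + 2/3) = 5/3; numerator = 4(1) = 4; a_1 = (4)/(5/3) = 12/5
  n = 2: D(2) = 2(2 + 2/3) = 16/3; numerator = 4(12/5) - 1(1) = 43/5; a_2 = (43/5)/(16/3) = 129/80
  n = 3: D(3) = 3(3 + 2/3) = 11; numerator = 4(129/80) - 1(12/5) = 81/20; a_3 = (81/20)/(11) = 81/220
  n = 4: D(4) = 4(4 + 2/3) = 56/3; numerator = 4(81/220) - 1(129/80) = -123/880; a_4 = (-123/880)/(56/3) = -369/49280
  n = 5: D(5) = 5(5 + 2/3) = 85/3; numerator = 4(-369/49280) - 1(81/220) = -981/2464; a_5 = (-981/2464)/(85/3) = -2943/209440

r = -4/3; a_0 = 1; a_1 = 12/5; a_2 = 129/80; a_3 = 81/220; a_4 = -369/49280; a_5 = -2943/209440


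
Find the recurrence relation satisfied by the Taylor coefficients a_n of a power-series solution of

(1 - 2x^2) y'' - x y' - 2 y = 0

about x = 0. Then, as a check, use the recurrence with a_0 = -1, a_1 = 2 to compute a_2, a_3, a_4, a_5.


Substitute y = sum_n a_n x^n.
(1 - 2 x^2) y'' contributes (n+2)(n+1) a_{n+2} - 2 n(n-1) a_n at x^n.
-x y'(x) contributes -n a_n at x^n.
-2 y(x) contributes -2 a_n at x^n.
Matching x^n: (n+2)(n+1) a_{n+2} + (-2 n(n-1) - n - 2) a_n = 0.
Thus a_{n+2} = (2 n(n-1) + n + 2) / ((n+1)(n+2)) * a_n.

Check with a_0 = -1, a_1 = 2 (apply the recurrence for n = 0, 1, 2, 3): a_0 = -1, a_1 = 2, a_2 = -1, a_3 = 1, a_4 = -2/3, a_5 = 17/20.

a_(n+2) = (2 n(n-1) + n + 2) / ((n+1)(n+2)) * a_n; check: a_0 = -1, a_1 = 2, a_2 = -1, a_3 = 1, a_4 = -2/3, a_5 = 17/20


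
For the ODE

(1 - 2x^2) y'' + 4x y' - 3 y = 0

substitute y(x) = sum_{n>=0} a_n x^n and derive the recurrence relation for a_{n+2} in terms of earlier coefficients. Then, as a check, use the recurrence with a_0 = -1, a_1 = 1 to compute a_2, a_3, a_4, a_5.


Substitute y = sum_n a_n x^n.
(1 - 2 x^2) y'' contributes (n+2)(n+1) a_{n+2} - 2 n(n-1) a_n at x^n.
4 x y'(x) contributes 4 n a_n at x^n.
-3 y(x) contributes -3 a_n at x^n.
Matching x^n: (n+2)(n+1) a_{n+2} + (-2 n(n-1) + 4 n - 3) a_n = 0.
Thus a_{n+2} = (2 n(n-1) - 4 n + 3) / ((n+1)(n+2)) * a_n.

Check with a_0 = -1, a_1 = 1 (apply the recurrence for n = 0, 1, 2, 3): a_0 = -1, a_1 = 1, a_2 = -3/2, a_3 = -1/6, a_4 = 1/8, a_5 = -1/40.

a_(n+2) = (2 n(n-1) - 4 n + 3) / ((n+1)(n+2)) * a_n; check: a_0 = -1, a_1 = 1, a_2 = -3/2, a_3 = -1/6, a_4 = 1/8, a_5 = -1/40


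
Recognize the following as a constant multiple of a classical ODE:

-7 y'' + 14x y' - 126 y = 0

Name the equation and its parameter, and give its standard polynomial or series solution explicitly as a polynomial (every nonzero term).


All three coefficients share the factor -7; dividing through by -7 gives  y'' - 2x y' + 18 y = 0.
This matches the Hermite equation y'' - 2x y' + 2n y = 0 with 2n = 18, so n = 9; the polynomial solution is H_9(x).
With y = sum_k a_k x^k, matching x^k gives (k+2)(k+1) a_{k+2} = 2(k - n) a_k = 2(k - 9) a_k. The right side vanishes at k = 9, so the series with the parity of 9 terminates at degree 9.
Standard normalization: leading coefficient of H_n is 2^n, so a_9 = 2^9 = 512. Work downward with a_k = (k+1)(k+2) a_{k+2} / (2(k - n)):
  a_7 = (8)(9)(512) / (2(7 - 9)) = 36864/(-4) = -9216
  a_5 = (6)(7)(-9216) / (2(5 - 9)) = -387072/(-8) = 48384
  a_3 = (4)(5)(48384) / (2(3 - 9)) = 967680/(-12) = -80640
  a_1 = (2)(3)(-80640) / (2(1 - 9)) = -483840/(-16) = 30240
Hence H_9(x) = 512 x^9 - 9216 x^7 + 48384 x^5 - 80640 x^3 + 30240 x.

H_9(x); series = 512 x^9 - 9216 x^7 + 48384 x^5 - 80640 x^3 + 30240 x


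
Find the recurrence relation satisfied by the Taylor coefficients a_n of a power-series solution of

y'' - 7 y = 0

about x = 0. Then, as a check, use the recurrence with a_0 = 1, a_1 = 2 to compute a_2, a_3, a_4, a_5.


Substitute y = sum_n a_n x^n into y'' + (const) y = 0.
y''(x) = sum_{n>=0} (n+2)(n+1) a_{n+2} x^n.
The ODE becomes sum_n [(n+2)(n+1) a_{n+2} - 7 a_n] x^n = 0.
Setting each coefficient to zero gives the recurrence:
  (n+2)(n+1) a_{n+2} - 7 a_n = 0,
  a_{n+2} = 7 / ((n+1)(n+2)) a_n.

Check with a_0 = 1, a_1 = 2 (apply the recurrence for n = 0, 1, 2, 3): a_0 = 1, a_1 = 2, a_2 = 7/2, a_3 = 7/3, a_4 = 49/24, a_5 = 49/60.

a_{n+2} = 7/((n+1)(n+2)) * a_n; check: a_0 = 1, a_1 = 2, a_2 = 7/2, a_3 = 7/3, a_4 = 49/24, a_5 = 49/60


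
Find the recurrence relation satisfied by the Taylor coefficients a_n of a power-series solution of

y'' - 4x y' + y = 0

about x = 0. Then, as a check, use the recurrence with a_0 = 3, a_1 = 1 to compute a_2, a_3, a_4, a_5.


Substitute y = sum_n a_n x^n.
y''(x) has coefficient (n+2)(n+1) a_{n+2} at x^n;
-4 x y'(x) has coefficient -4 n a_n at x^n (shift);
y(x) has coefficient 1 a_n at x^n.
Matching x^n: (n+2)(n+1) a_{n+2} + (-4n + 1) a_n = 0.
Thus a_{n+2} = (4n - 1) / ((n+1)(n+2)) * a_n.

Check with a_0 = 3, a_1 = 1 (apply the recurrence for n = 0, 1, 2, 3): a_0 = 3, a_1 = 1, a_2 = -3/2, a_3 = 1/2, a_4 = -7/8, a_5 = 11/40.

a_(n+2) = (4n - 1) / ((n+1)(n+2)) * a_n; check: a_0 = 3, a_1 = 1, a_2 = -3/2, a_3 = 1/2, a_4 = -7/8, a_5 = 11/40


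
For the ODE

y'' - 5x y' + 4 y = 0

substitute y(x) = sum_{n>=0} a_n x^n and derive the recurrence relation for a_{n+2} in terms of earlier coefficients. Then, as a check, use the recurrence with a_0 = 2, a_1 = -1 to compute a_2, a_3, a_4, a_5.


Substitute y = sum_n a_n x^n.
y''(x) has coefficient (n+2)(n+1) a_{n+2} at x^n;
-5 x y'(x) has coefficient -5 n a_n at x^n (shift);
4 y(x) has coefficient 4 a_n at x^n.
Matching x^n: (n+2)(n+1) a_{n+2} + (-5n + 4) a_n = 0.
Thus a_{n+2} = (5n - 4) / ((n+1)(n+2)) * a_n.

Check with a_0 = 2, a_1 = -1 (apply the recurrence for n = 0, 1, 2, 3): a_0 = 2, a_1 = -1, a_2 = -4, a_3 = -1/6, a_4 = -2, a_5 = -11/120.

a_(n+2) = (5n - 4) / ((n+1)(n+2)) * a_n; check: a_0 = 2, a_1 = -1, a_2 = -4, a_3 = -1/6, a_4 = -2, a_5 = -11/120


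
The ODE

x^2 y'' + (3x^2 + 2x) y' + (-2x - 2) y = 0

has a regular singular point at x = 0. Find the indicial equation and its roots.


Divide by x^2 to reach normal form y'' + P_1(x) y' + P_2(x) y = 0 with P_1(x) = 3 + 2/x and P_2(x) = -2/x - 2/x^2.
x = 0 is a singular point because the y'-coefficient 3 + 2/x has a pole at x = 0 and the y-coefficient -2/x - 2/x^2 has a pole at x = 0.
It is a regular singular point because x P_1(x) = p(x) = 3x + 2 and x^2 P_2(x) = q(x) = -2x - 2 are polynomials, hence analytic at x = 0.
p(0) = 2,  q(0) = -2.
Indicial equation: r(r-1) + p(0) r + q(0) = 0, i.e. r^2 + (p(0) - 1) r + q(0) = 0, i.e. r^2 + 1 r - 2 = 0.
Discriminant: (1)^2 - 4(-2) = 9, so r = (-1 ± 3)/2.
Solving: r_1 = 1, r_2 = -2.

indicial: r^2 + 1 r - 2 = 0; roots r_1 = 1, r_2 = -2


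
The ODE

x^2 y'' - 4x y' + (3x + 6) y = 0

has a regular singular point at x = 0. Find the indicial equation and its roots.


Divide by x^2 to reach normal form y'' + P_1(x) y' + P_2(x) y = 0 with P_1(x) = -4/x and P_2(x) = 3/x + 6/x^2.
x = 0 is a singular point because the y'-coefficient -4/x has a pole at x = 0 and the y-coefficient 3/x + 6/x^2 has a pole at x = 0.
It is a regular singular point because x P_1(x) = p(x) = -4 and x^2 P_2(x) = q(x) = 3x + 6 are polynomials, hence analytic at x = 0.
p(0) = -4,  q(0) = 6.
Indicial equation: r(r-1) + p(0) r + q(0) = 0, i.e. r^2 + (p(0) - 1) r + q(0) = 0, i.e. r^2 - 5 r + 6 = 0.
Discriminant: (-5)^2 - 4(6) = 1, so r = (5 ± 1)/2.
Solving: r_1 = 3, r_2 = 2.

indicial: r^2 - 5 r + 6 = 0; roots r_1 = 3, r_2 = 2


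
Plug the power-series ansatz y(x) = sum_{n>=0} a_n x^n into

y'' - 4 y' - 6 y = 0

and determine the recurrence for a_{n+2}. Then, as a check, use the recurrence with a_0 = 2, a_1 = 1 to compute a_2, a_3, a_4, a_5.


Substitute y = sum_n a_n x^n.
y''(x) has coefficient (n+2)(n+1) a_{n+2} at x^n;
-4 y'(x) has coefficient -4 (n+1) a_{n+1} at x^n;
-6 y(x) has coefficient -6 a_n at x^n.
Matching x^n: (n+2)(n+1) a_{n+2} - 4 (n+1) a_{n+1} - 6 a_n = 0.
Thus a_{n+2} = [4 (n+1) a_{n+1} + 6 a_n] / ((n+1)(n+2)).

Check with a_0 = 2, a_1 = 1 (apply the recurrence for n = 0, 1, 2, 3): a_0 = 2, a_1 = 1, a_2 = 8, a_3 = 35/3, a_4 = 47/3, a_5 = 481/30.

a_(n+2) = [4 (n+1) a_(n+1) + 6 a_n] / ((n+1)(n+2)); check: a_0 = 2, a_1 = 1, a_2 = 8, a_3 = 35/3, a_4 = 47/3, a_5 = 481/30


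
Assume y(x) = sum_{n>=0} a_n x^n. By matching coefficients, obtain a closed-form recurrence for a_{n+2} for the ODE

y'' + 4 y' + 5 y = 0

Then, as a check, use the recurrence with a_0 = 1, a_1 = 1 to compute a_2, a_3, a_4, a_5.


Substitute y = sum_n a_n x^n.
y''(x) has coefficient (n+2)(n+1) a_{n+2} at x^n;
4 y'(x) has coefficient 4 (n+1) a_{n+1} at x^n;
5 y(x) has coefficient 5 a_n at x^n.
Matching x^n: (n+2)(n+1) a_{n+2} + 4 (n+1) a_{n+1} + 5 a_n = 0.
Thus a_{n+2} = [-4 (n+1) a_{n+1} - 5 a_n] / ((n+1)(n+2)).

Check with a_0 = 1, a_1 = 1 (apply the recurrence for n = 0, 1, 2, 3): a_0 = 1, a_1 = 1, a_2 = -9/2, a_3 = 31/6, a_4 = -79/24, a_5 = 161/120.

a_(n+2) = [-4 (n+1) a_(n+1) - 5 a_n] / ((n+1)(n+2)); check: a_0 = 1, a_1 = 1, a_2 = -9/2, a_3 = 31/6, a_4 = -79/24, a_5 = 161/120


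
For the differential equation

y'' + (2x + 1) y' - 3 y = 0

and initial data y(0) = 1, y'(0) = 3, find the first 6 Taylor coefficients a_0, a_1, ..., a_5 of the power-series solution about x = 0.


Ansatz: y(x) = sum_{n>=0} a_n x^n, so y'(x) = sum_{n>=1} n a_n x^(n-1) and y''(x) = sum_{n>=2} n(n-1) a_n x^(n-2).
Substitute into P(x) y'' + Q(x) y' + R(x) y = 0 with P(x) = 1, Q(x) = 2x + 1, R(x) = -3, and match powers of x.
Initial conditions: a_0 = 1, a_1 = 3.
Setting the coefficient of each power of x to zero and solving order by order (substituting the coefficients already found):
  x^0: 2 a_2 + a_1 - 3 a_0 = 0  ->  2 a_2 = -a_1 + 3 a_0 = 0  ->  a_2 = 0
  x^1: 6 a_3 + 2 a_2 - a_1 = 0  ->  6 a_3 = -2 a_2 + a_1 = 3  ->  a_3 = 1/2
  x^2: 12 a_4 + 3 a_3 + a_2 = 0  ->  12 a_4 = -3 a_3 - a_2 = -3/2  ->  a_4 = -1/8
  x^3: 20 a_5 + 4 a_4 + 3 a_3 = 0  ->  20 a_5 = -4 a_4 - 3 a_3 = -1  ->  a_5 = -1/20
Truncated series: y(x) = 1 + 3 x + (1/2) x^3 - (1/8) x^4 - (1/20) x^5 + O(x^6).

a_0 = 1; a_1 = 3; a_2 = 0; a_3 = 1/2; a_4 = -1/8; a_5 = -1/20


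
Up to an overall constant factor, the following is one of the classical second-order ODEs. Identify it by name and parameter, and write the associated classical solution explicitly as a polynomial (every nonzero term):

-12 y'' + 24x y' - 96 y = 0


All three coefficients share the factor -12; dividing through by -12 gives  y'' - 2x y' + 8 y = 0.
This matches the Hermite equation y'' - 2x y' + 2n y = 0 with 2n = 8, so n = 4; the polynomial solution is H_4(x).
With y = sum_k a_k x^k, matching x^k gives (k+2)(k+1) a_{k+2} = 2(k - n) a_k = 2(k - 4) a_k. The right side vanishes at k = 4, so the series with the parity of 4 terminates at degree 4.
Standard normalization: leading coefficient of H_n is 2^n, so a_4 = 2^4 = 16. Work downward with a_k = (k+1)(k+2) a_{k+2} / (2(k - n)):
  a_2 = (3)(4)(16) / (2(2 - 4)) = 192/(-4) = -48
  a_0 = (1)(2)(-48) / (2(0 - 4)) = -96/(-8) = 12
Hence H_4(x) = 16 x^4 - 48 x^2 + 12.

H_4(x); series = 16 x^4 - 48 x^2 + 12


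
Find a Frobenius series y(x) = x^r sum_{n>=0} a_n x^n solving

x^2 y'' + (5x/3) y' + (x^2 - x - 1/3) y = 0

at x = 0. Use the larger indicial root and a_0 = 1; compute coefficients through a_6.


Write in Frobenius form y'' + (p(x)/x) y' + (q(x)/x^2) y = 0:
  p(x) = 5/3,  q(x) = x^2 - x - 1/3.
Indicial equation: r(r-1) + (5/3) r + (-1/3) = 0 -> roots r_1 = 1/3, r_2 = -1.
Take r = r_1 = 1/3. Let y(x) = x^r sum_{n>=0} a_n x^n with a_0 = 1.
Substitute y = x^r sum a_n x^n and match x^{r+n}. The recurrence is
  D(n) a_n - 1 a_{n-1} + 1 a_{n-2} = 0,  where D(n) = (r+n)(r+n-1) + (5/3)(r+n) + (-1/3).
  a_n = [1 a_{n-1} - 1 a_{n-2}] / D(n).
Since the indicial polynomial factors as (r - r_1)(r - r_2), D(n) = (r_1 + n - r_1)(r_1 + n - r_2) = n(n + 4/3).
Evaluating step by step (a_0 = 1):
  n = 1: D(1) = 1(1 + 4/3) = 7/3; numerator = 1(1) = 1; a_1 = (1)/(7/3) = 3/7
  n = 2: D(2) = 2(2 + 4/3) = 20/3; numerator = 1(3/7) - 1(1) = -4/7; a_2 = (-4/7)/(20/3) = -3/35
  n = 3: D(3) = 3(3 + 4/3) = 13; numerator = 1(-3/35) - 1(3/7) = -18/35; a_3 = (-18/35)/(13) = -18/455
  n = 4: D(4) = 4(4 + 4/3) = 64/3; numerator = 1(-18/455) - 1(-3/35) = 3/65; a_4 = (3/65)/(64/3) = 9/4160
  n = 5: D(5) = 5(5 + 4/3) = 95/3; numerator = 1(9/4160) - 1(-18/455) = 243/5824; a_5 = (243/5824)/(95/3) = 729/553280
  n = 6: D(6) = 6(6 + 4/3) = 44; numerator = 1(729/553280) - 1(9/4160) = -9/10640; a_6 = (-9/10640)/(44) = -9/468160

r = 1/3; a_0 = 1; a_1 = 3/7; a_2 = -3/35; a_3 = -18/455; a_4 = 9/4160; a_5 = 729/553280; a_6 = -9/468160


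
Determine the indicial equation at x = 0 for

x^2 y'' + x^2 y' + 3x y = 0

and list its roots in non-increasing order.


Divide by x^2 to reach normal form y'' + P_1(x) y' + P_2(x) y = 0 with P_1(x) = 1 and P_2(x) = 3/x.
x = 0 is a singular point because the y-coefficient 3/x has a pole at x = 0.
It is a regular singular point because x P_1(x) = p(x) = x and x^2 P_2(x) = q(x) = 3x are polynomials, hence analytic at x = 0.
p(0) = 0,  q(0) = 0.
Indicial equation: r(r-1) + p(0) r + q(0) = 0, i.e. r^2 + (p(0) - 1) r + q(0) = 0, i.e. r^2 - 1 r = 0.
Discriminant: (-1)^2 - 4(0) = 1, so r = (1 ± 1)/2.
Solving: r_1 = 1, r_2 = 0.

indicial: r^2 - 1 r = 0; roots r_1 = 1, r_2 = 0


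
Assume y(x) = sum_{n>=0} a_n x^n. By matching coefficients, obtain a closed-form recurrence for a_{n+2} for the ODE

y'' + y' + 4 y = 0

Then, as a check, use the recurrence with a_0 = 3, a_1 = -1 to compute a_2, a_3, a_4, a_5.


Substitute y = sum_n a_n x^n.
y''(x) has coefficient (n+2)(n+1) a_{n+2} at x^n;
y'(x) has coefficient (n+1) a_{n+1} at x^n;
4 y(x) has coefficient 4 a_n at x^n.
Matching x^n: (n+2)(n+1) a_{n+2} + (n+1) a_{n+1} + 4 a_n = 0.
Thus a_{n+2} = [-(n+1) a_{n+1} - 4 a_n] / ((n+1)(n+2)).

Check with a_0 = 3, a_1 = -1 (apply the recurrence for n = 0, 1, 2, 3): a_0 = 3, a_1 = -1, a_2 = -11/2, a_3 = 5/2, a_4 = 29/24, a_5 = -89/120.

a_(n+2) = [-(n+1) a_(n+1) - 4 a_n] / ((n+1)(n+2)); check: a_0 = 3, a_1 = -1, a_2 = -11/2, a_3 = 5/2, a_4 = 29/24, a_5 = -89/120


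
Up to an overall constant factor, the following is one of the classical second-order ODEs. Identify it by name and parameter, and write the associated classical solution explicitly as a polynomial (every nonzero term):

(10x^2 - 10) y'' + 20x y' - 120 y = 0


All three coefficients share the factor -10; dividing through by -10 gives  (1 - x^2) y'' - 2x y' + 12 y = 0.
This matches the Legendre equation (1 - x^2) y'' - 2x y' + n(n+1) y = 0 (note the -2x y' term) with n(n+1) = 12, so n = 3; the polynomial solution is P_3(x).
With y = sum_k a_k x^k, matching x^k gives (k+2)(k+1) a_{k+2} = [k(k+1) - n(n+1)] a_k = (k - 3)(k + 4) a_k. The right side vanishes at k = 3, so the series with the parity of 3 terminates at degree 3.
Standard normalization (P_n(1) = 1): leading coefficient (2n)!/(2^n (n!)^2) = 720/(8*36) = 5/2, so a_3 = 5/2. Work downward with a_k = (k+1)(k+2) a_{k+2} / ((k - 3)(k + 4)):
  a_1 = (2)(3)(5/2) / ((1 - 3)(1 + 4)) = 15/(-10) = -3/2
Hence P_3(x) = 5 x^3/2 - 3 x/2.

P_3(x); series = 5 x^3/2 - 3 x/2


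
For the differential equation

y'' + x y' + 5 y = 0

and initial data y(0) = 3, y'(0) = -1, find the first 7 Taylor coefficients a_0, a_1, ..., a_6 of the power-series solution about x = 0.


Ansatz: y(x) = sum_{n>=0} a_n x^n, so y'(x) = sum_{n>=1} n a_n x^(n-1) and y''(x) = sum_{n>=2} n(n-1) a_n x^(n-2).
Substitute into P(x) y'' + Q(x) y' + R(x) y = 0 with P(x) = 1, Q(x) = x, R(x) = 5, and match powers of x.
Initial conditions: a_0 = 3, a_1 = -1.
Setting the coefficient of each power of x to zero and solving order by order (substituting the coefficients already found):
  x^0: 2 a_2 + 5 a_0 = 0  ->  2 a_2 = -5 a_0 = -15  ->  a_2 = -15/2
  x^1: 6 a_3 + 6 a_1 = 0  ->  6 a_3 = -6 a_1 = 6  ->  a_3 = 1
  x^2: 12 a_4 + 7 a_2 = 0  ->  12 a_4 = -7 a_2 = 105/2  ->  a_4 = 35/8
  x^3: 20 a_5 + 8 a_3 = 0  ->  20 a_5 = -8 a_3 = -8  ->  a_5 = -2/5
  x^4: 30 a_6 + 9 a_4 = 0  ->  30 a_6 = -9 a_4 = -315/8  ->  a_6 = -21/16
Truncated series: y(x) = 3 - x - (15/2) x^2 + x^3 + (35/8) x^4 - (2/5) x^5 - (21/16) x^6 + O(x^7).

a_0 = 3; a_1 = -1; a_2 = -15/2; a_3 = 1; a_4 = 35/8; a_5 = -2/5; a_6 = -21/16


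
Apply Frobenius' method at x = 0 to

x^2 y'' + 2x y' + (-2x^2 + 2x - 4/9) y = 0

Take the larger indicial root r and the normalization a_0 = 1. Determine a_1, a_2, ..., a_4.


Write in Frobenius form y'' + (p(x)/x) y' + (q(x)/x^2) y = 0:
  p(x) = 2,  q(x) = -2x^2 + 2x - 4/9.
Indicial equation: r(r-1) + (2) r + (-4/9) = 0 -> roots r_1 = 1/3, r_2 = -4/3.
Take r = r_1 = 1/3. Let y(x) = x^r sum_{n>=0} a_n x^n with a_0 = 1.
Substitute y = x^r sum a_n x^n and match x^{r+n}. The recurrence is
  D(n) a_n + 2 a_{n-1} - 2 a_{n-2} = 0,  where D(n) = (r+n)(r+n-1) + (2)(r+n) + (-4/9).
  a_n = [-2 a_{n-1} + 2 a_{n-2}] / D(n).
Since the indicial polynomial factors as (r - r_1)(r - r_2), D(n) = (r_1 + n - r_1)(r_1 + n - r_2) = n(n + 5/3).
Evaluating step by step (a_0 = 1):
  n = 1: D(1) = 1(1 + 5/3) = 8/3; numerator = -2(1) = -2; a_1 = (-2)/(8/3) = -3/4
  n = 2: D(2) = 2(2 + 5/3) = 22/3; numerator = -2(-3/4) + 2(1) = 7/2; a_2 = (7/2)/(22/3) = 21/44
  n = 3: D(3) = 3(3 + 5/3) = 14; numerator = -2(21/44) + 2(-3/4) = -27/11; a_3 = (-27/11)/(14) = -27/154
  n = 4: D(4) = 4(4 + 5/3) = 68/3; numerator = -2(-27/154) + 2(21/44) = 201/154; a_4 = (201/154)/(68/3) = 603/10472

r = 1/3; a_0 = 1; a_1 = -3/4; a_2 = 21/44; a_3 = -27/154; a_4 = 603/10472


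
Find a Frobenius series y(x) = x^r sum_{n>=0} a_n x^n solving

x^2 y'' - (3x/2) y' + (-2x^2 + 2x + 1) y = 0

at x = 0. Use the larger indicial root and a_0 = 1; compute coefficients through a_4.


Write in Frobenius form y'' + (p(x)/x) y' + (q(x)/x^2) y = 0:
  p(x) = -3/2,  q(x) = -2x^2 + 2x + 1.
Indicial equation: r(r-1) + (-3/2) r + (1) = 0 -> roots r_1 = 2, r_2 = 1/2.
Take r = r_1 = 2. Let y(x) = x^r sum_{n>=0} a_n x^n with a_0 = 1.
Substitute y = x^r sum a_n x^n and match x^{r+n}. The recurrence is
  D(n) a_n + 2 a_{n-1} - 2 a_{n-2} = 0,  where D(n) = (r+n)(r+n-1) + (-3/2)(r+n) + (1).
  a_n = [-2 a_{n-1} + 2 a_{n-2}] / D(n).
Since the indicial polynomial factors as (r - r_1)(r - r_2), D(n) = (r_1 + n - r_1)(r_1 + n - r_2) = n(n + 3/2).
Evaluating step by step (a_0 = 1):
  n = 1: D(1) = 1(1 + 3/2) = 5/2; numerator = -2(1) = -2; a_1 = (-2)/(5/2) = -4/5
  n = 2: D(2) = 2(2 + 3/2) = 7; numerator = -2(-4/5) + 2(1) = 18/5; a_2 = (18/5)/(7) = 18/35
  n = 3: D(3) = 3(3 + 3/2) = 27/2; numerator = -2(18/35) + 2(-4/5) = -92/35; a_3 = (-92/35)/(27/2) = -184/945
  n = 4: D(4) = 4(4 + 3/2) = 22; numerator = -2(-184/945) + 2(18/35) = 268/189; a_4 = (268/189)/(22) = 134/2079

r = 2; a_0 = 1; a_1 = -4/5; a_2 = 18/35; a_3 = -184/945; a_4 = 134/2079


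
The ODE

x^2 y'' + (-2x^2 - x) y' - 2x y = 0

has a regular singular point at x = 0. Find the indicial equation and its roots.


Divide by x^2 to reach normal form y'' + P_1(x) y' + P_2(x) y = 0 with P_1(x) = -2 - 1/x and P_2(x) = -2/x.
x = 0 is a singular point because the y'-coefficient -2 - 1/x has a pole at x = 0 and the y-coefficient -2/x has a pole at x = 0.
It is a regular singular point because x P_1(x) = p(x) = -2x - 1 and x^2 P_2(x) = q(x) = -2x are polynomials, hence analytic at x = 0.
p(0) = -1,  q(0) = 0.
Indicial equation: r(r-1) + p(0) r + q(0) = 0, i.e. r^2 + (p(0) - 1) r + q(0) = 0, i.e. r^2 - 2 r = 0.
Discriminant: (-2)^2 - 4(0) = 4, so r = (2 ± 2)/2.
Solving: r_1 = 2, r_2 = 0.

indicial: r^2 - 2 r = 0; roots r_1 = 2, r_2 = 0


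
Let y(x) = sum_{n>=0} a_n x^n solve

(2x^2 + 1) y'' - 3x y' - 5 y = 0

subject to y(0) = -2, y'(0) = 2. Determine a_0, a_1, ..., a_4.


Ansatz: y(x) = sum_{n>=0} a_n x^n, so y'(x) = sum_{n>=1} n a_n x^(n-1) and y''(x) = sum_{n>=2} n(n-1) a_n x^(n-2).
Substitute into P(x) y'' + Q(x) y' + R(x) y = 0 with P(x) = 2x^2 + 1, Q(x) = -3x, R(x) = -5, and match powers of x.
Initial conditions: a_0 = -2, a_1 = 2.
Setting the coefficient of each power of x to zero and solving order by order (substituting the coefficients already found):
  x^0: 2 a_2 - 5 a_0 = 0  ->  2 a_2 = 5 a_0 = -10  ->  a_2 = -5
  x^1: 6 a_3 - 8 a_1 = 0  ->  6 a_3 = 8 a_1 = 16  ->  a_3 = 8/3
  x^2: 12 a_4 - 7 a_2 = 0  ->  12 a_4 = 7 a_2 = -35  ->  a_4 = -35/12
Truncated series: y(x) = -2 + 2 x - 5 x^2 + (8/3) x^3 - (35/12) x^4 + O(x^5).

a_0 = -2; a_1 = 2; a_2 = -5; a_3 = 8/3; a_4 = -35/12


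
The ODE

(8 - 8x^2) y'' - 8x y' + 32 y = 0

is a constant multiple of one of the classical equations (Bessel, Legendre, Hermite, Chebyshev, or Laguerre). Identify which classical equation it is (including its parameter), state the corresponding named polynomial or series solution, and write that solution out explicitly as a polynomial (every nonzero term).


All three coefficients share the factor 8; dividing through by 8 gives  (1 - x^2) y'' - x y' + 4 y = 0.
This matches the Chebyshev equation (1 - x^2) y'' - x y' + n^2 y = 0 (note the -x y' term, not -2x y') with n^2 = 4, so n = 2; the polynomial solution is T_2(x).
With y = sum_k a_k x^k, matching x^k gives (k+2)(k+1) a_{k+2} = (k^2 - n^2) a_k = (k - 2)(k + 2) a_k. The right side vanishes at k = 2, so the series with the parity of 2 terminates at degree 2.
Standard normalization: leading coefficient of T_n is 2^(n-1), so a_2 = 2^1 = 2. Work downward with a_k = (k+1)(k+2) a_{k+2} / ((k - 2)(k + 2)):
  a_0 = (1)(2)(2) / ((0 - 2)(0 + 2)) = 4/(-4) = -1
Hence T_2(x) = 2 x^2 - 1.

T_2(x); series = 2 x^2 - 1


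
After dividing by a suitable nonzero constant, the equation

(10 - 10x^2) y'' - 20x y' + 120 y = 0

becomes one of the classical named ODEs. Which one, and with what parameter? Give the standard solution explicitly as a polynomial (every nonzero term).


All three coefficients share the factor 10; dividing through by 10 gives  (1 - x^2) y'' - 2x y' + 12 y = 0.
This matches the Legendre equation (1 - x^2) y'' - 2x y' + n(n+1) y = 0 (note the -2x y' term) with n(n+1) = 12, so n = 3; the polynomial solution is P_3(x).
With y = sum_k a_k x^k, matching x^k gives (k+2)(k+1) a_{k+2} = [k(k+1) - n(n+1)] a_k = (k - 3)(k + 4) a_k. The right side vanishes at k = 3, so the series with the parity of 3 terminates at degree 3.
Standard normalization (P_n(1) = 1): leading coefficient (2n)!/(2^n (n!)^2) = 720/(8*36) = 5/2, so a_3 = 5/2. Work downward with a_k = (k+1)(k+2) a_{k+2} / ((k - 3)(k + 4)):
  a_1 = (2)(3)(5/2) / ((1 - 3)(1 + 4)) = 15/(-10) = -3/2
Hence P_3(x) = 5 x^3/2 - 3 x/2.

P_3(x); series = 5 x^3/2 - 3 x/2


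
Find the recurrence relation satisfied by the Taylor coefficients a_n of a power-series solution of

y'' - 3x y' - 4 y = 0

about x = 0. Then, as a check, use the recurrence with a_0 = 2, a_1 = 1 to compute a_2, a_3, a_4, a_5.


Substitute y = sum_n a_n x^n.
y''(x) has coefficient (n+2)(n+1) a_{n+2} at x^n;
-3 x y'(x) has coefficient -3 n a_n at x^n (shift);
-4 y(x) has coefficient -4 a_n at x^n.
Matching x^n: (n+2)(n+1) a_{n+2} + (-3n - 4) a_n = 0.
Thus a_{n+2} = (3n + 4) / ((n+1)(n+2)) * a_n.

Check with a_0 = 2, a_1 = 1 (apply the recurrence for n = 0, 1, 2, 3): a_0 = 2, a_1 = 1, a_2 = 4, a_3 = 7/6, a_4 = 10/3, a_5 = 91/120.

a_(n+2) = (3n + 4) / ((n+1)(n+2)) * a_n; check: a_0 = 2, a_1 = 1, a_2 = 4, a_3 = 7/6, a_4 = 10/3, a_5 = 91/120


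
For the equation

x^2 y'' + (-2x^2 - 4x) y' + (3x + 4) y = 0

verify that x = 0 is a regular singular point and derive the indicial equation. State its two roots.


Divide by x^2 to reach normal form y'' + P_1(x) y' + P_2(x) y = 0 with P_1(x) = -2 - 4/x and P_2(x) = 3/x + 4/x^2.
x = 0 is a singular point because the y'-coefficient -2 - 4/x has a pole at x = 0 and the y-coefficient 3/x + 4/x^2 has a pole at x = 0.
It is a regular singular point because x P_1(x) = p(x) = -2x - 4 and x^2 P_2(x) = q(x) = 3x + 4 are polynomials, hence analytic at x = 0.
p(0) = -4,  q(0) = 4.
Indicial equation: r(r-1) + p(0) r + q(0) = 0, i.e. r^2 + (p(0) - 1) r + q(0) = 0, i.e. r^2 - 5 r + 4 = 0.
Discriminant: (-5)^2 - 4(4) = 9, so r = (5 ± 3)/2.
Solving: r_1 = 4, r_2 = 1.

indicial: r^2 - 5 r + 4 = 0; roots r_1 = 4, r_2 = 1


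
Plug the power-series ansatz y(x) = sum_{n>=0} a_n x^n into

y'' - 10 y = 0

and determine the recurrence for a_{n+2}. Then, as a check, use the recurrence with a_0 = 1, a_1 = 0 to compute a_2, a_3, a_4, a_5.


Substitute y = sum_n a_n x^n into y'' + (const) y = 0.
y''(x) = sum_{n>=0} (n+2)(n+1) a_{n+2} x^n.
The ODE becomes sum_n [(n+2)(n+1) a_{n+2} - 10 a_n] x^n = 0.
Setting each coefficient to zero gives the recurrence:
  (n+2)(n+1) a_{n+2} - 10 a_n = 0,
  a_{n+2} = 10 / ((n+1)(n+2)) a_n.

Check with a_0 = 1, a_1 = 0 (apply the recurrence for n = 0, 1, 2, 3): a_0 = 1, a_1 = 0, a_2 = 5, a_3 = 0, a_4 = 25/6, a_5 = 0.

a_{n+2} = 10/((n+1)(n+2)) * a_n; check: a_0 = 1, a_1 = 0, a_2 = 5, a_3 = 0, a_4 = 25/6, a_5 = 0
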